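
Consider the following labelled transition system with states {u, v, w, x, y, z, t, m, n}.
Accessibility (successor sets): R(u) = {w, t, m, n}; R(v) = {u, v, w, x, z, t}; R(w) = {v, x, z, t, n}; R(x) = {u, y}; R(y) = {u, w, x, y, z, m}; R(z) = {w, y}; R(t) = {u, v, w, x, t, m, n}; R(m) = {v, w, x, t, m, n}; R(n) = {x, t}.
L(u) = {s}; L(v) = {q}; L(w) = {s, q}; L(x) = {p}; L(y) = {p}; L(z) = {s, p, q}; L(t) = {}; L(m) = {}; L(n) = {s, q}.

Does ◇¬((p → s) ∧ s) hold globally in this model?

Yes

Let φ = ◇¬((p → s) ∧ s). Evaluate φ at each world:
  u (successors {w, t, m, n}): φ is true.
  v (successors {u, v, w, x, z, t}): φ is true.
  w (successors {v, x, z, t, n}): φ is true.
  x (successors {u, y}): φ is true.
  y (successors {u, w, x, y, z, m}): φ is true.
  z (successors {w, y}): φ is true.
  t (successors {u, v, w, x, t, m, n}): φ is true.
  m (successors {v, w, x, t, m, n}): φ is true.
  n (successors {x, t}): φ is true.
For instance, at m:
  At m: ◇¬((p → s) ∧ s) requires ¬((p → s) ∧ s) at some successor in {v, w, x, t, m, n}.
    ¬((p → s) ∧ s) holds at v, so ◇¬((p → s) ∧ s) is true at m.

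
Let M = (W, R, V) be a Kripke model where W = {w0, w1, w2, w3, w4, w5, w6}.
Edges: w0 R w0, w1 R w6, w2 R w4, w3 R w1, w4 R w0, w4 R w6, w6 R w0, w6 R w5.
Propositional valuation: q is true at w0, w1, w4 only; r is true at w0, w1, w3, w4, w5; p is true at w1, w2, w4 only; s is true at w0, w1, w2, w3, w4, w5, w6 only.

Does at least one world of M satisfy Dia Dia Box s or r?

Let φ = Dia Dia Box s or r. Evaluate φ at each world:
  w0 (successors {w0}): φ is true.
  w1 (successors {w6}): φ is true.
  w2 (successors {w4}): φ is true.
  w3 (successors {w1}): φ is true.
  w4 (successors {w0, w6}): φ is true.
  w5 (successors ∅): φ is true.
  w6 (successors {w0, w5}): φ is true.
Detail at w0 (witness):
  At w0: Dia Dia Box s is true, r is true, so Dia Dia Box s or r is true.
    At w0: Dia Dia Box s requires Dia Box s at some successor in {w0}.
      Dia Box s holds at w0, so Dia Dia Box s is true at w0.

Yes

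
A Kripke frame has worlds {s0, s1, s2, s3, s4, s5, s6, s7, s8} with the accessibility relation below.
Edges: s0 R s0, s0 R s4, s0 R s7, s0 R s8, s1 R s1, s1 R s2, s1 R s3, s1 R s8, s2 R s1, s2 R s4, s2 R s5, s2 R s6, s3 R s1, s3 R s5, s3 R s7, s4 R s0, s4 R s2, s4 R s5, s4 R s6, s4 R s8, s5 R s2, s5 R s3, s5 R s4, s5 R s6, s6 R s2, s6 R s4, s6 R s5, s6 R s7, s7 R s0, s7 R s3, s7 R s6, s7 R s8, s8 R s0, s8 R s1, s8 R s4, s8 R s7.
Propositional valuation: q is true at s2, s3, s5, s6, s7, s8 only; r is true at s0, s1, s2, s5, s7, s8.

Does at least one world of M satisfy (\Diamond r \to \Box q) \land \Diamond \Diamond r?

No

Let φ = (\Diamond r \to \Box q) \land \Diamond \Diamond r. Evaluate φ at each world:
  s0 (successors {s0, s4, s7, s8}): φ is false.
  s1 (successors {s1, s2, s3, s8}): φ is false.
  s2 (successors {s1, s4, s5, s6}): φ is false.
  s3 (successors {s1, s5, s7}): φ is false.
  s4 (successors {s0, s2, s5, s6, s8}): φ is false.
  s5 (successors {s2, s3, s4, s6}): φ is false.
  s6 (successors {s2, s4, s5, s7}): φ is false.
  s7 (successors {s0, s3, s6, s8}): φ is false.
  s8 (successors {s0, s1, s4, s7}): φ is false.
For instance, at s7:
  At s7: \Diamond r \to \Box q is false, \Diamond \Diamond r is true, so (\Diamond r \to \Box q) \land \Diamond \Diamond r is false.
    At s7: \Diamond r is true, \Box q is false, so \Diamond r \to \Box q is false.
      At s7: \Diamond r requires r at some successor in {s0, s3, s6, s8}.
        r holds at s0, so \Diamond r is true at s7.
      At s7: \Box q requires q at every successor {s0, s3, s6, s8}.
        q fails at s0, so \Box q is false at s7.
    At s7: \Diamond \Diamond r requires \Diamond r at some successor in {s0, s3, s6, s8}.
      \Diamond r holds at s0, so \Diamond \Diamond r is true at s7.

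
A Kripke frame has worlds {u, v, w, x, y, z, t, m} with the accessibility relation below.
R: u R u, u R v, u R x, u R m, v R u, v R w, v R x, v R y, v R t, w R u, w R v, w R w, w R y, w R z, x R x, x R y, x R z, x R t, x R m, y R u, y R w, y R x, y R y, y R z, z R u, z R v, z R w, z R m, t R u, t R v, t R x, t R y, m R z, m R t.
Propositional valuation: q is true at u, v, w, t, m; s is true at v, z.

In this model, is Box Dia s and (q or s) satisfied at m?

Yes

Recall that Box ψ holds at a world iff ψ holds at every accessible world, and Dia ψ holds iff ψ holds at some accessible world.
At m: Box Dia s is true, q or s is true, so Box Dia s and (q or s) is true.
  At m: Box Dia s requires Dia s at every successor {z, t}.
      At z: Dia s requires s at some successor in {u, v, w, m}.
        s holds at v, so Dia s is true at z.
      At t: Dia s requires s at some successor in {u, v, x, y}.
        s holds at v, so Dia s is true at t.
  So Box Dia s is true at m.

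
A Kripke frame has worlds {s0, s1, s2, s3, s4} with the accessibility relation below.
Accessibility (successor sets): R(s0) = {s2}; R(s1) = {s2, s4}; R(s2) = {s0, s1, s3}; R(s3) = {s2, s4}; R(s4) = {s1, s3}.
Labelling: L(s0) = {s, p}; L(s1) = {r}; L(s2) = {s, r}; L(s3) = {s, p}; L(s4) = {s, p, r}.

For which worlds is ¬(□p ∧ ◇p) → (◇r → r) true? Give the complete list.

Let φ = ¬(□p ∧ ◇p) → (◇r → r). Evaluate φ at each world:
  s0 (successors {s2}): φ is false.
  s1 (successors {s2, s4}): φ is true.
  s2 (successors {s0, s1, s3}): φ is true.
  s3 (successors {s2, s4}): φ is false.
  s4 (successors {s1, s3}): φ is true.
For instance, at s1:
  At s1: ¬(□p ∧ ◇p) is true, ◇r → r is true, so ¬(□p ∧ ◇p) → (◇r → r) is true.
    At s1: □p ∧ ◇p is false, so ¬(□p ∧ ◇p) is true.
      At s1: □p is false, ◇p is true, so □p ∧ ◇p is false.
    At s1: ◇r is true, r is true, so ◇r → r is true.
      At s1: ◇r requires r at some successor in {s2, s4}.
        r holds at s2, so ◇r is true at s1.
Satisfying worlds: {s1, s2, s4}

s1, s2, s4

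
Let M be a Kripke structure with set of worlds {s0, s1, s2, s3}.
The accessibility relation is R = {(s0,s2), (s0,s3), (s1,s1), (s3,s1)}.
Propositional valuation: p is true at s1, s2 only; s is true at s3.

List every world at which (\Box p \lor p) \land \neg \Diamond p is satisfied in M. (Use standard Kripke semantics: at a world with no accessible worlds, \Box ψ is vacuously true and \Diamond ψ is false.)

s2

Let φ = (\Box p \lor p) \land \neg \Diamond p. Evaluate φ at each world:
  s0 (successors {s2, s3}): φ is false.
  s1 (successors {s1}): φ is false.
  s2 (successors ∅): φ is true.
  s3 (successors {s1}): φ is false.
For instance, at s0:
  At s0: \Box p \lor p is false, \neg \Diamond p is false, so (\Box p \lor p) \land \neg \Diamond p is false.
    At s0: \Box p is false, p is false, so \Box p \lor p is false.
      At s0: \Box p requires p at every successor {s2, s3}.
        p fails at s3, so \Box p is false at s0.
    At s0: \Diamond p is true, so \neg \Diamond p is false.
      At s0: \Diamond p requires p at some successor in {s2, s3}.
        p holds at s2, so \Diamond p is true at s0.
Satisfying worlds: {s2}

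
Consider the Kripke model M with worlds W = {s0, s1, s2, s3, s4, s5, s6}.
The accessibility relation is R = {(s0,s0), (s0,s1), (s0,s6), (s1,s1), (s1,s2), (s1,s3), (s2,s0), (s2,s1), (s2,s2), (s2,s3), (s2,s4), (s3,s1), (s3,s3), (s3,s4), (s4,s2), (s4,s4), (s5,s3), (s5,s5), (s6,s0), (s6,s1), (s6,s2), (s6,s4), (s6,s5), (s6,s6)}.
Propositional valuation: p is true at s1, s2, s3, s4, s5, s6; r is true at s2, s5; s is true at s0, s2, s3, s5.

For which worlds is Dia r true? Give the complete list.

Let φ = Dia r. Evaluate φ at each world:
  s0 (successors {s0, s1, s6}): φ is false.
  s1 (successors {s1, s2, s3}): φ is true.
  s2 (successors {s0, s1, s2, s3, s4}): φ is true.
  s3 (successors {s1, s3, s4}): φ is false.
  s4 (successors {s2, s4}): φ is true.
  s5 (successors {s3, s5}): φ is true.
  s6 (successors {s0, s1, s2, s4, s5, s6}): φ is true.
For instance, at s0:
  At s0: Dia r requires r at some successor in {s0, s1, s6}.
    At s0: r is false.
    At s1: r is false.
    At s6: r is false.
  So Dia r is false at s0.
Satisfying worlds: {s1, s2, s4, s5, s6}

s1, s2, s4, s5, s6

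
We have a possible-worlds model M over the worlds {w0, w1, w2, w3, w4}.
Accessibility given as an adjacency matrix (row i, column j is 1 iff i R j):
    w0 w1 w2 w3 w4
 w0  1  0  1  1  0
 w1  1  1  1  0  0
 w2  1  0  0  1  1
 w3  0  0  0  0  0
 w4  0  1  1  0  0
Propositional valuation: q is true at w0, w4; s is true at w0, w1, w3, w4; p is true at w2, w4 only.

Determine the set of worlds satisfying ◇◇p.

w0, w1, w2, w4

Let φ = ◇◇p. Evaluate φ at each world:
  w0 (successors {w0, w2, w3}): φ is true.
  w1 (successors {w0, w1, w2}): φ is true.
  w2 (successors {w0, w3, w4}): φ is true.
  w3 (successors ∅): φ is false.
  w4 (successors {w1, w2}): φ is true.
For instance, at w1:
  At w1: ◇◇p requires ◇p at some successor in {w0, w1, w2}.
    ◇p holds at w0, so ◇◇p is true at w1.
      At w0: ◇p requires p at some successor in {w0, w2, w3}.
        p holds at w2, so ◇p is true at w0.
Satisfying worlds: {w0, w1, w2, w4}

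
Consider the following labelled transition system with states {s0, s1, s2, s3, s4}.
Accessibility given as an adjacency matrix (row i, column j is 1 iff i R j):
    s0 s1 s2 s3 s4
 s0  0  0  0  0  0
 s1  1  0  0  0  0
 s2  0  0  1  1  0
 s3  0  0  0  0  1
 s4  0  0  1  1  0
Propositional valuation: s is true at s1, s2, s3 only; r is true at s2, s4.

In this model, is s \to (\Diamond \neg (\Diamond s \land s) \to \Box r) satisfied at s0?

At s0: s is false, \Diamond \neg (\Diamond s \land s) \to \Box r is true, so s \to (\Diamond \neg (\Diamond s \land s) \to \Box r) is true.
  At s0: \Diamond \neg (\Diamond s \land s) is false, \Box r is true, so \Diamond \neg (\Diamond s \land s) \to \Box r is true.
    At s0: no accessible worlds, so \Diamond \neg (\Diamond s \land s) is false.
    At s0: no accessible worlds, so \Box r holds vacuously.

Yes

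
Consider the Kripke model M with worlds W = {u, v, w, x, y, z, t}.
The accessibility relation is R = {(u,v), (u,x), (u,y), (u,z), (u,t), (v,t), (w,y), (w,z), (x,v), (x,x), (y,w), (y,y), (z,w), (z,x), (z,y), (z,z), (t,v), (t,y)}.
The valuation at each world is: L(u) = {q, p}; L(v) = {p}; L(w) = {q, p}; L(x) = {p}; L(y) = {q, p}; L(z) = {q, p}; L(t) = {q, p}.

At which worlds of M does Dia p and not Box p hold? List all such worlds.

none

Recall that Box ψ holds at a world iff ψ holds at every accessible world, and Dia ψ holds iff ψ holds at some accessible world.
Let φ = Dia p and not Box p. Evaluate φ at each world:
  u (successors {v, x, y, z, t}): φ is false.
  v (successors {t}): φ is false.
  w (successors {y, z}): φ is false.
  x (successors {v, x}): φ is false.
  y (successors {w, y}): φ is false.
  z (successors {w, x, y, z}): φ is false.
  t (successors {v, y}): φ is false.
For instance, at u:
  At u: Dia p is true, not Box p is false, so Dia p and not Box p is false.
    At u: Dia p requires p at some successor in {v, x, y, z, t}.
      p holds at v, so Dia p is true at u.
    At u: Box p is true, so not Box p is false.
      At u: Box p requires p at every successor {v, x, y, z, t}.
        At v: p is true.
        At x: p is true.
        At y: p is true.
        At z: p is true.
        At t: p is true.
      So Box p is true at u.
Satisfying worlds: none.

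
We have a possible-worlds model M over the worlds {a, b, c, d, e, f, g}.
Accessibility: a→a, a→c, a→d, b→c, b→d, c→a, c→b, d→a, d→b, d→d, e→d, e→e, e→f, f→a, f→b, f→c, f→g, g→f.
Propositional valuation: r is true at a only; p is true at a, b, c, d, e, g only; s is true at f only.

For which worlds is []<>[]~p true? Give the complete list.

g

Recall that []ψ holds at a world iff ψ holds at every accessible world, and <>ψ holds iff ψ holds at some accessible world.
Let φ = []<>[]~p. Evaluate φ at each world:
  a (successors {a, c, d}): φ is false.
  b (successors {c, d}): φ is false.
  c (successors {a, b}): φ is false.
  d (successors {a, b, d}): φ is false.
  e (successors {d, e, f}): φ is false.
  f (successors {a, b, c, g}): φ is false.
  g (successors {f}): φ is true.
For instance, at c:
  At c: []<>[]~p requires <>[]~p at every successor {a, b}.
    <>[]~p fails at a, so []<>[]~p is false at c.
      At a: <>[]~p requires []~p at some successor in {a, c, d}.
        At a: []~p is false.
        At c: []~p is false.
        At d: []~p is false.
      So <>[]~p is false at a.
Satisfying worlds: {g}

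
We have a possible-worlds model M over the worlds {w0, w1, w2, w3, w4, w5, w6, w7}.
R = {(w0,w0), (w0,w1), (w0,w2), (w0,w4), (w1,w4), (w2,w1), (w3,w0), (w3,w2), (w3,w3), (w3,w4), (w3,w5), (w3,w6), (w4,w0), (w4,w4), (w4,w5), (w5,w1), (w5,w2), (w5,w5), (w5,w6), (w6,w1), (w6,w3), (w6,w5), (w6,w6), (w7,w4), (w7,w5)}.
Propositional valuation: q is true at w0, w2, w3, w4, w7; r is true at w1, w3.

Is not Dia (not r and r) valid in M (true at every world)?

Yes

Let φ = not Dia (not r and r). Evaluate φ at each world:
  w0 (successors {w0, w1, w2, w4}): φ is true.
  w1 (successors {w4}): φ is true.
  w2 (successors {w1}): φ is true.
  w3 (successors {w0, w2, w3, w4, w5, w6}): φ is true.
  w4 (successors {w0, w4, w5}): φ is true.
  w5 (successors {w1, w2, w5, w6}): φ is true.
  w6 (successors {w1, w3, w5, w6}): φ is true.
  w7 (successors {w4, w5}): φ is true.
For instance, at w5:
  At w5: Dia (not r and r) is false, so not Dia (not r and r) is true.
    At w5: Dia (not r and r) requires not r and r at some successor in {w1, w2, w5, w6}.
      At w1: not r and r is false.
      At w2: not r and r is false.
      At w5: not r and r is false.
      At w6: not r and r is false.
    So Dia (not r and r) is false at w5.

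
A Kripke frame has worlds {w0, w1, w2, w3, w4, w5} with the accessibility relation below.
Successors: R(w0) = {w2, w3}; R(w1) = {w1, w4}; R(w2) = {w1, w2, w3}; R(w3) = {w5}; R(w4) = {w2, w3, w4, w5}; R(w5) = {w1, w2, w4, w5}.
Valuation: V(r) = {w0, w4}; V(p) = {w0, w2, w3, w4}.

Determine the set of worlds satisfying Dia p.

Let φ = Dia p. Evaluate φ at each world:
  w0 (successors {w2, w3}): φ is true.
  w1 (successors {w1, w4}): φ is true.
  w2 (successors {w1, w2, w3}): φ is true.
  w3 (successors {w5}): φ is false.
  w4 (successors {w2, w3, w4, w5}): φ is true.
  w5 (successors {w1, w2, w4, w5}): φ is true.
For instance, at w0:
  At w0: Dia p requires p at some successor in {w2, w3}.
    p holds at w2, so Dia p is true at w0.
Satisfying worlds: {w0, w1, w2, w4, w5}

w0, w1, w2, w4, w5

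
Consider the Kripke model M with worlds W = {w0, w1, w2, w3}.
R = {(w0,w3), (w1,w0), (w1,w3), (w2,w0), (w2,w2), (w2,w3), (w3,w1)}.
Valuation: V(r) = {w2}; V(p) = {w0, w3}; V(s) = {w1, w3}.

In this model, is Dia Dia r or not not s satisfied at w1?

At w1: Dia Dia r is false, not not s is true, so Dia Dia r or not not s is true.
  At w1: Dia Dia r requires Dia r at some successor in {w0, w3}.
    At w0: Dia r is false.
    At w3: Dia r is false.
  So Dia Dia r is false at w1.

Yes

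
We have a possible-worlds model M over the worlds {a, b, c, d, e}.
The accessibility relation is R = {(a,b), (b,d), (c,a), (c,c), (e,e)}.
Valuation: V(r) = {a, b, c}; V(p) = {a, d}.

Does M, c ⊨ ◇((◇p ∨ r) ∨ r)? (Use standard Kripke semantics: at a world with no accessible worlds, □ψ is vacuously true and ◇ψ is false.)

Yes

At c: ◇((◇p ∨ r) ∨ r) requires (◇p ∨ r) ∨ r at some successor in {a, c}.
  (◇p ∨ r) ∨ r holds at a, so ◇((◇p ∨ r) ∨ r) is true at c.
    At a: ◇p ∨ r is true, r is true, so (◇p ∨ r) ∨ r is true.
      At a: ◇p is false, r is true, so ◇p ∨ r is true.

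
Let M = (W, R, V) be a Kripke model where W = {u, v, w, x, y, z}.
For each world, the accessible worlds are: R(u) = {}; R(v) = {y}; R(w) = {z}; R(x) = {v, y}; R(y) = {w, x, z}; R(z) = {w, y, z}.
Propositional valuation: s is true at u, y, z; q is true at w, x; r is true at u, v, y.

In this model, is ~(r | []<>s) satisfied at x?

No

At x: r | []<>s is true, so ~(r | []<>s) is false.
  At x: r is false, []<>s is true, so r | []<>s is true.
    At x: []<>s requires <>s at every successor {v, y}.
      At v: <>s is true.
      At y: <>s is true.
    So []<>s is true at x.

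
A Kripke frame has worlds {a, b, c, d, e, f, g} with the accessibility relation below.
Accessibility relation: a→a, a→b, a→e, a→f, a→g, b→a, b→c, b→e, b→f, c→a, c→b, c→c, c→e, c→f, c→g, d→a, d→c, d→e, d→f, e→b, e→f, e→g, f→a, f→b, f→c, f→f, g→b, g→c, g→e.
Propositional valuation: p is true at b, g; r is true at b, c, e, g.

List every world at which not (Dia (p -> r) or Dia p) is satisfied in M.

none

Let φ = not (Dia (p -> r) or Dia p). Evaluate φ at each world:
  a (successors {a, b, e, f, g}): φ is false.
  b (successors {a, c, e, f}): φ is false.
  c (successors {a, b, c, e, f, g}): φ is false.
  d (successors {a, c, e, f}): φ is false.
  e (successors {b, f, g}): φ is false.
  f (successors {a, b, c, f}): φ is false.
  g (successors {b, c, e}): φ is false.
For instance, at c:
  At c: Dia (p -> r) or Dia p is true, so not (Dia (p -> r) or Dia p) is false.
    At c: Dia (p -> r) is true, Dia p is true, so Dia (p -> r) or Dia p is true.
      At c: Dia (p -> r) requires p -> r at some successor in {a, b, c, e, f, g}.
        p -> r holds at a, so Dia (p -> r) is true at c.
      At c: Dia p requires p at some successor in {a, b, c, e, f, g}.
        p holds at b, so Dia p is true at c.
Satisfying worlds: none.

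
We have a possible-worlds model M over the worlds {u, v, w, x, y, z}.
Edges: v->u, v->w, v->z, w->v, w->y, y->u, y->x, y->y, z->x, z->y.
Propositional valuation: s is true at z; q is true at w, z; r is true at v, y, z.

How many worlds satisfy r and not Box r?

3

Let φ = r and not Box r. Evaluate φ at each world:
  u (successors ∅): φ is false.
  v (successors {u, w, z}): φ is true.
  w (successors {v, y}): φ is false.
  x (successors ∅): φ is false.
  y (successors {u, x, y}): φ is true.
  z (successors {x, y}): φ is true.
For instance, at y:
  At y: r is true, not Box r is true, so r and not Box r is true.
    At y: Box r is false, so not Box r is true.
      At y: Box r requires r at every successor {u, x, y}.
        r fails at u, so Box r is false at y.
Satisfying worlds: {v, y, z}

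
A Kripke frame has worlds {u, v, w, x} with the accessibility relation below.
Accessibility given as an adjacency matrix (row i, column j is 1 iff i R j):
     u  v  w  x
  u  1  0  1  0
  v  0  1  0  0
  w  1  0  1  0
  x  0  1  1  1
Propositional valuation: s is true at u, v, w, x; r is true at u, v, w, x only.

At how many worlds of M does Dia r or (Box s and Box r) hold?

Let φ = Dia r or (Box s and Box r). Evaluate φ at each world:
  u (successors {u, w}): φ is true.
  v (successors {v}): φ is true.
  w (successors {u, w}): φ is true.
  x (successors {v, w, x}): φ is true.
For instance, at v:
  At v: Dia r is true, Box s and Box r is true, so Dia r or (Box s and Box r) is true.
    At v: Dia r requires r at some successor in {v}.
      r holds at v, so Dia r is true at v.
    At v: Box s is true, Box r is true, so Box s and Box r is true.
      At v: Box s requires s at every successor {v}.
        At v: s is true.
      So Box s is true at v.
      At v: Box r requires r at every successor {v}.
        At v: r is true.
      So Box r is true at v.
Satisfying worlds: {u, v, w, x}

4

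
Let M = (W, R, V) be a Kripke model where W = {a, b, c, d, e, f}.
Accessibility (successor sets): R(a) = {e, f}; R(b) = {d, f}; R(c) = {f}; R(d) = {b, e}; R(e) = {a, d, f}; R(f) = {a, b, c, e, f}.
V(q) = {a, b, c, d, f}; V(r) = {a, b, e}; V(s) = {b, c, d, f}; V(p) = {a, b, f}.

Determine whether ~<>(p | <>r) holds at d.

Recall that <>ψ holds at a world iff ψ holds at some accessible world.
At d: <>(p | <>r) is true, so ~<>(p | <>r) is false.
  At d: <>(p | <>r) requires p | <>r at some successor in {b, e}.
    p | <>r holds at b, so <>(p | <>r) is true at d.
      At b: p is true, <>r is false, so p | <>r is true.

No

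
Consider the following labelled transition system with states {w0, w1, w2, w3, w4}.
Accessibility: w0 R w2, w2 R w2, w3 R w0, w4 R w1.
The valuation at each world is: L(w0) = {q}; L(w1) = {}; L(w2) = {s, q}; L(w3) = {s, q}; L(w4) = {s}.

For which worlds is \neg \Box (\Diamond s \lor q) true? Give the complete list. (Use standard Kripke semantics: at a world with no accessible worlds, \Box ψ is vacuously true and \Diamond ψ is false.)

Let φ = \neg \Box (\Diamond s \lor q). Evaluate φ at each world:
  w0 (successors {w2}): φ is false.
  w1 (successors ∅): φ is false.
  w2 (successors {w2}): φ is false.
  w3 (successors {w0}): φ is false.
  w4 (successors {w1}): φ is true.
For instance, at w3:
  At w3: \Box (\Diamond s \lor q) is true, so \neg \Box (\Diamond s \lor q) is false.
    At w3: \Box (\Diamond s \lor q) requires \Diamond s \lor q at every successor {w0}.
      At w0: \Diamond s \lor q is true.
    So \Box (\Diamond s \lor q) is true at w3.
Satisfying worlds: {w4}

w4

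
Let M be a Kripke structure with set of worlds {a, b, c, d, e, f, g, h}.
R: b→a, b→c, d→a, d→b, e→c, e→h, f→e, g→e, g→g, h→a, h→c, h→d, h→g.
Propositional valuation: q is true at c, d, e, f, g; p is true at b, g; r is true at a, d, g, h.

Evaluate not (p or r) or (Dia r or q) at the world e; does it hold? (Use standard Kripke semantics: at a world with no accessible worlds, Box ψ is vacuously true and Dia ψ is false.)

Yes

Recall that Dia ψ holds at a world iff ψ holds at some accessible world.
At e: not (p or r) is true, Dia r or q is true, so not (p or r) or (Dia r or q) is true.
  At e: Dia r is true, q is true, so Dia r or q is true.
    At e: Dia r requires r at some successor in {c, h}.
      r holds at h, so Dia r is true at e.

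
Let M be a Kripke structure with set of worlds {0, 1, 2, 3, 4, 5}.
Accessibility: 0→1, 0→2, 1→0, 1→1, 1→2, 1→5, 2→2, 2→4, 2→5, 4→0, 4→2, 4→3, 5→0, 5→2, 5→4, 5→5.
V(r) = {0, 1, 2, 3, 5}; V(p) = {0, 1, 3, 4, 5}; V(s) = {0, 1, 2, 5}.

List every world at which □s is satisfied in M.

0, 1, 3

Let φ = □s. Evaluate φ at each world:
  0 (successors {1, 2}): φ is true.
  1 (successors {0, 1, 2, 5}): φ is true.
  2 (successors {2, 4, 5}): φ is false.
  3 (successors ∅): φ is true.
  4 (successors {0, 2, 3}): φ is false.
  5 (successors {0, 2, 4, 5}): φ is false.
For instance, at 2:
  At 2: □s requires s at every successor {2, 4, 5}.
    s fails at 4, so □s is false at 2.
Satisfying worlds: {0, 1, 3}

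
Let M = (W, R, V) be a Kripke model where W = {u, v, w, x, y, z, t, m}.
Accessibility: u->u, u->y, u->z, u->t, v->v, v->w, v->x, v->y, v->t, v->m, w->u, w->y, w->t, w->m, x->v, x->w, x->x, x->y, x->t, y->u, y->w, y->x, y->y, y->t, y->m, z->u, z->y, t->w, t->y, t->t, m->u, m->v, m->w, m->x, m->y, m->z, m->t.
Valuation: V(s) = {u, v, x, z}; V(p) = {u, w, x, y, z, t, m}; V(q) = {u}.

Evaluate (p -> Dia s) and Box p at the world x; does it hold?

Recall that Box ψ holds at a world iff ψ holds at every accessible world, and Dia ψ holds iff ψ holds at some accessible world.
At x: p -> Dia s is true, Box p is false, so (p -> Dia s) and Box p is false.
  At x: p is true, Dia s is true, so p -> Dia s is true.
    At x: Dia s requires s at some successor in {v, w, x, y, t}.
      s holds at v, so Dia s is true at x.
  At x: Box p requires p at every successor {v, w, x, y, t}.
    p fails at v, so Box p is false at x.

No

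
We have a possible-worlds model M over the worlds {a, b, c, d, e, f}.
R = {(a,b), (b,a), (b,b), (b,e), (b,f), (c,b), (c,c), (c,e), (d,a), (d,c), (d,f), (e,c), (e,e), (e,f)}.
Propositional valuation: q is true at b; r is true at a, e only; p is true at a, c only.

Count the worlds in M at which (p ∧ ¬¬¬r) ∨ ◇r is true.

Recall that ◇ψ holds at a world iff ψ holds at some accessible world.
Let φ = (p ∧ ¬¬¬r) ∨ ◇r. Evaluate φ at each world:
  a (successors {b}): φ is false.
  b (successors {a, b, e, f}): φ is true.
  c (successors {b, c, e}): φ is true.
  d (successors {a, c, f}): φ is true.
  e (successors {c, e, f}): φ is true.
  f (successors ∅): φ is false.
For instance, at c:
  At c: p ∧ ¬¬¬r is true, ◇r is true, so (p ∧ ¬¬¬r) ∨ ◇r is true.
    At c: ◇r requires r at some successor in {b, c, e}.
      r holds at e, so ◇r is true at c.
Satisfying worlds: {b, c, d, e}

4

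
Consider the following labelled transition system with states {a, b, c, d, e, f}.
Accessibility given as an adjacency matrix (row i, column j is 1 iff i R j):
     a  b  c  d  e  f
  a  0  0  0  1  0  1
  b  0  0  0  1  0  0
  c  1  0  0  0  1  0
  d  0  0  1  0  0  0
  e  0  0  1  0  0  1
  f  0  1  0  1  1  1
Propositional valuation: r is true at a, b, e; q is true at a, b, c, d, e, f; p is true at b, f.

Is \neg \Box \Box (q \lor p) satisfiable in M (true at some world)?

Recall that \Box ψ holds at a world iff ψ holds at every accessible world, and \Diamond ψ holds iff ψ holds at some accessible world.
Let φ = \neg \Box \Box (q \lor p). Evaluate φ at each world:
  a (successors {d, f}): φ is false.
  b (successors {d}): φ is false.
  c (successors {a, e}): φ is false.
  d (successors {c}): φ is false.
  e (successors {c, f}): φ is false.
  f (successors {b, d, e, f}): φ is false.
For instance, at d:
  At d: \Box \Box (q \lor p) is true, so \neg \Box \Box (q \lor p) is false.
    At d: \Box \Box (q \lor p) requires \Box (q \lor p) at every successor {c}.
      At c: \Box (q \lor p) is true.
    So \Box \Box (q \lor p) is true at d.

No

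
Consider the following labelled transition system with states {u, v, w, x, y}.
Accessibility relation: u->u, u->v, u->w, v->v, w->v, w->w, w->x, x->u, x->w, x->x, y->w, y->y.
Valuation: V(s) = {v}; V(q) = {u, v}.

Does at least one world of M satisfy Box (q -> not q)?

Let φ = Box (q -> not q). Evaluate φ at each world:
  u (successors {u, v, w}): φ is false.
  v (successors {v}): φ is false.
  w (successors {v, w, x}): φ is false.
  x (successors {u, w, x}): φ is false.
  y (successors {w, y}): φ is true.
Detail at y (witness):
  At y: Box (q -> not q) requires q -> not q at every successor {w, y}.
    At w: q -> not q is true.
    At y: q -> not q is true.
  So Box (q -> not q) is true at y.

Yes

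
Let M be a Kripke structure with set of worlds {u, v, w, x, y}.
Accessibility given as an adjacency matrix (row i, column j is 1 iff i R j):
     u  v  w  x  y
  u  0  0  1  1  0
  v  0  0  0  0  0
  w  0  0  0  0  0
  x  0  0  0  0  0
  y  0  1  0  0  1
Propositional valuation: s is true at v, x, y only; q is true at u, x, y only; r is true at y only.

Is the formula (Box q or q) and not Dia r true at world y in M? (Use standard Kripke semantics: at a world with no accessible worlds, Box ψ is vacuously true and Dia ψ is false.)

At y: Box q or q is true, not Dia r is false, so (Box q or q) and not Dia r is false.
  At y: Box q is false, q is true, so Box q or q is true.
    At y: Box q requires q at every successor {v, y}.
      q fails at v, so Box q is false at y.
  At y: Dia r is true, so not Dia r is false.
    At y: Dia r requires r at some successor in {v, y}.
      r holds at y, so Dia r is true at y.

No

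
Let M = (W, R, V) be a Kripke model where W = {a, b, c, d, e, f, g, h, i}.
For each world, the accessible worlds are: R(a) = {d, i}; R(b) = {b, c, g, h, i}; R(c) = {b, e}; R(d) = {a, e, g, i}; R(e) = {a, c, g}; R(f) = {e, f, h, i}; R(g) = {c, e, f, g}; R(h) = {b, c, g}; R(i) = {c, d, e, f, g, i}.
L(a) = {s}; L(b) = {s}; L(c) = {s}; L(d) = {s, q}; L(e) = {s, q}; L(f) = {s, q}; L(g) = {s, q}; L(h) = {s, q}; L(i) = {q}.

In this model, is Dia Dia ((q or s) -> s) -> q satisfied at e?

Yes

Recall that Dia ψ holds at a world iff ψ holds at some accessible world.
At e: Dia Dia ((q or s) -> s) is true, q is true, so Dia Dia ((q or s) -> s) -> q is true.
  At e: Dia Dia ((q or s) -> s) requires Dia ((q or s) -> s) at some successor in {a, c, g}.
    Dia ((q or s) -> s) holds at a, so Dia Dia ((q or s) -> s) is true at e.
      At a: Dia ((q or s) -> s) requires (q or s) -> s at some successor in {d, i}.
        (q or s) -> s holds at d, so Dia ((q or s) -> s) is true at a.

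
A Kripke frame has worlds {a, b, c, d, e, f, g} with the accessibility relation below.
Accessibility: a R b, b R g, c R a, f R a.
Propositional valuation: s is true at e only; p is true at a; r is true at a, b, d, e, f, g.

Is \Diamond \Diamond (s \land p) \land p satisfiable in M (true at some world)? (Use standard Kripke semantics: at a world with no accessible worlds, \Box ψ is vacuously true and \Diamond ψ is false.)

Recall that \Diamond ψ holds at a world iff ψ holds at some accessible world.
Let φ = \Diamond \Diamond (s \land p) \land p. Evaluate φ at each world:
  a (successors {b}): φ is false.
  b (successors {g}): φ is false.
  c (successors {a}): φ is false.
  d (successors ∅): φ is false.
  e (successors ∅): φ is false.
  f (successors {a}): φ is false.
  g (successors ∅): φ is false.
For instance, at b:
  At b: \Diamond \Diamond (s \land p) is false, p is false, so \Diamond \Diamond (s \land p) \land p is false.
    At b: \Diamond \Diamond (s \land p) requires \Diamond (s \land p) at some successor in {g}.
      At g: \Diamond (s \land p) is false.
    So \Diamond \Diamond (s \land p) is false at b.

No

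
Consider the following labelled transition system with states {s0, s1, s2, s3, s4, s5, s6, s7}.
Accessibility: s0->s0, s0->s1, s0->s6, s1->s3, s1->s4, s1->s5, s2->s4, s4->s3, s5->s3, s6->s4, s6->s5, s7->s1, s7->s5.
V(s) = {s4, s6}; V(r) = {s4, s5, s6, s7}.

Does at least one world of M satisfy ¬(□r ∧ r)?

Yes

Let φ = ¬(□r ∧ r). Evaluate φ at each world:
  s0 (successors {s0, s1, s6}): φ is true.
  s1 (successors {s3, s4, s5}): φ is true.
  s2 (successors {s4}): φ is true.
  s3 (successors ∅): φ is true.
  s4 (successors {s3}): φ is true.
  s5 (successors {s3}): φ is true.
  s6 (successors {s4, s5}): φ is false.
  s7 (successors {s1, s5}): φ is true.
Detail at s0 (witness):
  At s0: □r ∧ r is false, so ¬(□r ∧ r) is true.
    At s0: □r is false, r is false, so □r ∧ r is false.
      At s0: □r requires r at every successor {s0, s1, s6}.
        r fails at s0, so □r is false at s0.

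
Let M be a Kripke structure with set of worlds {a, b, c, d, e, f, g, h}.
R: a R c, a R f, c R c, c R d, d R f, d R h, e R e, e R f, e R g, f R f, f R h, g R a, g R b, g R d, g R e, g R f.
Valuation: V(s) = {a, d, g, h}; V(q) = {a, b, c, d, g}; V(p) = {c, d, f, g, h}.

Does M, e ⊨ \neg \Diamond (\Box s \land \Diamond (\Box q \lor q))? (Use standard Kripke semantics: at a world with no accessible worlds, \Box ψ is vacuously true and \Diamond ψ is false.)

Recall that \Box ψ holds at a world iff ψ holds at every accessible world, and \Diamond ψ holds iff ψ holds at some accessible world.
At e: \Diamond (\Box s \land \Diamond (\Box q \lor q)) is false, so \neg \Diamond (\Box s \land \Diamond (\Box q \lor q)) is true.
  At e: \Diamond (\Box s \land \Diamond (\Box q \lor q)) requires \Box s \land \Diamond (\Box q \lor q) at some successor in {e, f, g}.
    At e: \Box s \land \Diamond (\Box q \lor q) is false.
    At f: \Box s \land \Diamond (\Box q \lor q) is false.
    At g: \Box s \land \Diamond (\Box q \lor q) is false.
  So \Diamond (\Box s \land \Diamond (\Box q \lor q)) is false at e.

Yes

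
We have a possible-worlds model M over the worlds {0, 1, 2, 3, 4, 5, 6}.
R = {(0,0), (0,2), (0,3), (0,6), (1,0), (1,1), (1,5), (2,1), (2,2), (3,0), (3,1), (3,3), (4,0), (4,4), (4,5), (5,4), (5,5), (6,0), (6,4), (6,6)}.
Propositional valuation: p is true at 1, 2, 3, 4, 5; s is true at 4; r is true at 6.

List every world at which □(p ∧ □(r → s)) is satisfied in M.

2, 5

Let φ = □(p ∧ □(r → s)). Evaluate φ at each world:
  0 (successors {0, 2, 3, 6}): φ is false.
  1 (successors {0, 1, 5}): φ is false.
  2 (successors {1, 2}): φ is true.
  3 (successors {0, 1, 3}): φ is false.
  4 (successors {0, 4, 5}): φ is false.
  5 (successors {4, 5}): φ is true.
  6 (successors {0, 4, 6}): φ is false.
For instance, at 3:
  At 3: □(p ∧ □(r → s)) requires p ∧ □(r → s) at every successor {0, 1, 3}.
    p ∧ □(r → s) fails at 0, so □(p ∧ □(r → s)) is false at 3.
      At 0: p is false, □(r → s) is false, so p ∧ □(r → s) is false.
Satisfying worlds: {2, 5}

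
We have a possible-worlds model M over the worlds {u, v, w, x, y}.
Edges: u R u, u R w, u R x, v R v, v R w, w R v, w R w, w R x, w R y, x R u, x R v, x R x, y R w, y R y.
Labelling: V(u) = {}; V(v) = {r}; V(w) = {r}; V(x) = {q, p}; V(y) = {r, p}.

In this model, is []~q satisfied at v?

Yes

At v: []~q requires ~q at every successor {v, w}.
  At v: ~q is true.
  At w: ~q is true.
So []~q is true at v.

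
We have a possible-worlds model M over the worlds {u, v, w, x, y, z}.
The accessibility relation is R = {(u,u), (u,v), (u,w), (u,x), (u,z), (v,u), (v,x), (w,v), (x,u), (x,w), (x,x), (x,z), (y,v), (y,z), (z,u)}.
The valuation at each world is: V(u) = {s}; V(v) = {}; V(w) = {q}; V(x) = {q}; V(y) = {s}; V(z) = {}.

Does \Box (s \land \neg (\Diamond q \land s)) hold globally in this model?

Recall that \Box ψ holds at a world iff ψ holds at every accessible world, and \Diamond ψ holds iff ψ holds at some accessible world.
Let φ = \Box (s \land \neg (\Diamond q \land s)). Evaluate φ at each world:
  u (successors {u, v, w, x, z}): φ is false.
  v (successors {u, x}): φ is false.
  w (successors {v}): φ is false.
  x (successors {u, w, x, z}): φ is false.
  y (successors {v, z}): φ is false.
  z (successors {u}): φ is false.
Detail at u (counterexample):
  At u: \Box (s \land \neg (\Diamond q \land s)) requires s \land \neg (\Diamond q \land s) at every successor {u, v, w, x, z}.
    s \land \neg (\Diamond q \land s) fails at u, so \Box (s \land \neg (\Diamond q \land s)) is false at u.
      At u: s is true, \neg (\Diamond q \land s) is false, so s \land \neg (\Diamond q \land s) is false.

No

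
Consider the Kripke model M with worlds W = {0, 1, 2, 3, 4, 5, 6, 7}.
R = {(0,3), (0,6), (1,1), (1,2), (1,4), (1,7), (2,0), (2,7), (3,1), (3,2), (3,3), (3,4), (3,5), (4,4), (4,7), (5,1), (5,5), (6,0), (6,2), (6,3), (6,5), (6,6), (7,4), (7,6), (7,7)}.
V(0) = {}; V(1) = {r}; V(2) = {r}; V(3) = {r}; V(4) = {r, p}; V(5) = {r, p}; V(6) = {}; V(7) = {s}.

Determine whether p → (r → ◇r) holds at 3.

Yes

At 3: p is false, r → ◇r is true, so p → (r → ◇r) is true.
  At 3: r is true, ◇r is true, so r → ◇r is true.
    At 3: ◇r requires r at some successor in {1, 2, 3, 4, 5}.
      r holds at 1, so ◇r is true at 3.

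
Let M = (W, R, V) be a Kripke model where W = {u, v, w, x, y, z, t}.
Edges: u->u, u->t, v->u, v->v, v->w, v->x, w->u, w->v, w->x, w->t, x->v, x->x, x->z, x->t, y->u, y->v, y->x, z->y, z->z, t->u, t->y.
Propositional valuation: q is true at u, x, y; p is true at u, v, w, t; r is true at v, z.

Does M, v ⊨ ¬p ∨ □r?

No

At v: ¬p is false, □r is false, so ¬p ∨ □r is false.
  At v: □r requires r at every successor {u, v, w, x}.
    r fails at u, so □r is false at v.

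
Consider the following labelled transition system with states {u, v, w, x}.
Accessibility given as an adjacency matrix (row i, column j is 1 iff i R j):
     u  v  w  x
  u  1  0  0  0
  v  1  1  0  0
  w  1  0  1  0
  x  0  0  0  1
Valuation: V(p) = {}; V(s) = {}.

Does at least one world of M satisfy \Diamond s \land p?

Recall that \Diamond ψ holds at a world iff ψ holds at some accessible world.
Let φ = \Diamond s \land p. Evaluate φ at each world:
  u (successors {u}): φ is false.
  v (successors {u, v}): φ is false.
  w (successors {u, w}): φ is false.
  x (successors {x}): φ is false.
For instance, at w:
  At w: \Diamond s is false, p is false, so \Diamond s \land p is false.
    At w: \Diamond s requires s at some successor in {u, w}.
      At u: s is false.
      At w: s is false.
    So \Diamond s is false at w.

No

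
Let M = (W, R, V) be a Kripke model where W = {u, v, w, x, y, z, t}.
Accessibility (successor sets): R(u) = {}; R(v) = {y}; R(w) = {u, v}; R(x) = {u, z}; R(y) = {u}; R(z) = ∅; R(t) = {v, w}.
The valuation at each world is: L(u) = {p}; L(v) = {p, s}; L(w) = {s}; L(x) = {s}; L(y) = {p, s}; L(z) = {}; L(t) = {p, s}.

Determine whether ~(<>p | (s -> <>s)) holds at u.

At u: <>p | (s -> <>s) is true, so ~(<>p | (s -> <>s)) is false.
  At u: <>p is false, s -> <>s is true, so <>p | (s -> <>s) is true.
    At u: no accessible worlds, so <>p is false.
    At u: s is false, <>s is false, so s -> <>s is true.
      At u: no accessible worlds, so <>s is false.

No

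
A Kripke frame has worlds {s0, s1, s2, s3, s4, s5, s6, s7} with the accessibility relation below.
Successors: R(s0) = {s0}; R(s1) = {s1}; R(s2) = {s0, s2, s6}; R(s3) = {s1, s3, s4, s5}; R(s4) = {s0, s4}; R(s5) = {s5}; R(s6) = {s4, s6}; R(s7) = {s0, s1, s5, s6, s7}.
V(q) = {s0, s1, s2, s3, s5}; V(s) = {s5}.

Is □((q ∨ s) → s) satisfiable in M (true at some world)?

Let φ = □((q ∨ s) → s). Evaluate φ at each world:
  s0 (successors {s0}): φ is false.
  s1 (successors {s1}): φ is false.
  s2 (successors {s0, s2, s6}): φ is false.
  s3 (successors {s1, s3, s4, s5}): φ is false.
  s4 (successors {s0, s4}): φ is false.
  s5 (successors {s5}): φ is true.
  s6 (successors {s4, s6}): φ is true.
  s7 (successors {s0, s1, s5, s6, s7}): φ is false.
Detail at s5 (witness):
  At s5: □((q ∨ s) → s) requires (q ∨ s) → s at every successor {s5}.
    At s5: (q ∨ s) → s is true.
  So □((q ∨ s) → s) is true at s5.

Yes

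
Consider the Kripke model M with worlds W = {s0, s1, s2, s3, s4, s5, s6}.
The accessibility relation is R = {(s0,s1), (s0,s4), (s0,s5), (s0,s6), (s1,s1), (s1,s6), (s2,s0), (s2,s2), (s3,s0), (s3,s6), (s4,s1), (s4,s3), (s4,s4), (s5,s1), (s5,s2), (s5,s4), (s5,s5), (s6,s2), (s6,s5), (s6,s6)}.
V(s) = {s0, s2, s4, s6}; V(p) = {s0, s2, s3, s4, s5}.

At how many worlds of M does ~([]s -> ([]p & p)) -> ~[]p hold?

Let φ = ~([]s -> ([]p & p)) -> ~[]p. Evaluate φ at each world:
  s0 (successors {s1, s4, s5, s6}): φ is true.
  s1 (successors {s1, s6}): φ is true.
  s2 (successors {s0, s2}): φ is true.
  s3 (successors {s0, s6}): φ is true.
  s4 (successors {s1, s3, s4}): φ is true.
  s5 (successors {s1, s2, s4, s5}): φ is true.
  s6 (successors {s2, s5, s6}): φ is true.
For instance, at s0:
  At s0: ~([]s -> ([]p & p)) is false, ~[]p is true, so ~([]s -> ([]p & p)) -> ~[]p is true.
    At s0: []s -> ([]p & p) is true, so ~([]s -> ([]p & p)) is false.
      At s0: []s is false, []p & p is false, so []s -> ([]p & p) is true.
    At s0: []p is false, so ~[]p is true.
      At s0: []p requires p at every successor {s1, s4, s5, s6}.
        p fails at s1, so []p is false at s0.
Satisfying worlds: {s0, s1, s2, s3, s4, s5, s6}

7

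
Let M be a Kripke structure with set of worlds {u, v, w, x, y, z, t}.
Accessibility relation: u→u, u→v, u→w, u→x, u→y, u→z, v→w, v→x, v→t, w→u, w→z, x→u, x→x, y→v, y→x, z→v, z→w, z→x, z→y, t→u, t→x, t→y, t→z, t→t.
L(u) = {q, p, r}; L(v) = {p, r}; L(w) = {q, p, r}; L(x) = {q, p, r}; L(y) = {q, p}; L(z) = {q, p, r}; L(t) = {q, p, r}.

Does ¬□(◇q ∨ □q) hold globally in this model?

No

Recall that □ψ holds at a world iff ψ holds at every accessible world, and ◇ψ holds iff ψ holds at some accessible world.
Let φ = ¬□(◇q ∨ □q). Evaluate φ at each world:
  u (successors {u, v, w, x, y, z}): φ is false.
  v (successors {w, x, t}): φ is false.
  w (successors {u, z}): φ is false.
  x (successors {u, x}): φ is false.
  y (successors {v, x}): φ is false.
  z (successors {v, w, x, y}): φ is false.
  t (successors {u, x, y, z, t}): φ is false.
Detail at u (counterexample):
  At u: □(◇q ∨ □q) is true, so ¬□(◇q ∨ □q) is false.
    At u: □(◇q ∨ □q) requires ◇q ∨ □q at every successor {u, v, w, x, y, z}.
      At u: ◇q ∨ □q is true.
      At v: ◇q ∨ □q is true.
      At w: ◇q ∨ □q is true.
      At x: ◇q ∨ □q is true.
      At y: ◇q ∨ □q is true.
      At z: ◇q ∨ □q is true.
    So □(◇q ∨ □q) is true at u.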